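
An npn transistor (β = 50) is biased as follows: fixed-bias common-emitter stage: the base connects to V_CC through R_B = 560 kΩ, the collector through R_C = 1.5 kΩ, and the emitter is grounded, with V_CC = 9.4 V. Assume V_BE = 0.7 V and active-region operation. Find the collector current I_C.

I_C ≈ 0.78 mA

Base loop: V_CC = I_B·R_B + V_BE, so I_B = (9.4 − 0.7)/560 kΩ = 0.0155 mA.
In the active region I_C = β·I_B = 50 × 0.0155 = 0.777 mA.
Collector loop: V_CE = V_CC − I_C·R_C = 9.4 − 0.777×1.5 = 8.23 V.
Since V_CE = 8.23 V > V_CE(sat) ≈ 0.2 V, the transistor is in the active region as assumed.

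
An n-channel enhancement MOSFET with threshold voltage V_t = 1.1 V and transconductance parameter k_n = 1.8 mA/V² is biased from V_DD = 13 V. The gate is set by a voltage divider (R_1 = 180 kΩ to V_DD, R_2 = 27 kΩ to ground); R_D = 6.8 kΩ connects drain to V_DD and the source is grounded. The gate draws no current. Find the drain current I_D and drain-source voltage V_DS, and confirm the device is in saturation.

I_D ≈ 0.32 mA, V_DS ≈ 11 V

V_G = V_DD·R_2/(R_1+R_2) = 13×27/207 = 1.7 V. With the source grounded, V_GS = V_G = 1.7 V.
Assume saturation: I_D = (k_n/2)(V_GS − V_t)² = (1.8/2)×(1.7 − 1.1)² = 0.9×0.596² = 0.319 mA.
V_DS = V_DD − I_D·R_D = 13 − 0.319×6.8 = 10.8 V.
Saturation requires V_DS ≥ V_GS − V_t = 0.596 V; 10.8 ≥ 0.596 ✓.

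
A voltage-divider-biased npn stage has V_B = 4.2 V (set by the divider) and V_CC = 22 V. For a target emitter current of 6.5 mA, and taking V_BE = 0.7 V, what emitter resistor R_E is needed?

R_E ≈ 0.54 kΩ

V_E = V_B − V_BE = 4.2 − 0.7 = 3.5 V.
R_E = V_E / I_E = 3.5 / 6.5 = 0.538 kΩ.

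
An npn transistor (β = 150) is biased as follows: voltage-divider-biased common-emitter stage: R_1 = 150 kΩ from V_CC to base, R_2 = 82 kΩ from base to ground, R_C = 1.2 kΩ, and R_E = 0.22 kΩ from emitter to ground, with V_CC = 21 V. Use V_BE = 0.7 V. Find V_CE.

V_CE ≈ 4.4 V

Thevenize the base divider: V_Th = V_CC·R_2/(R_1+R_2) = 21×82/232 = 7.42 V, R_Th = R_1‖R_2 = 53 kΩ.
Base-emitter loop: V_Th = I_B·R_Th + V_BE + (β+1)I_B·R_E, so I_B = (7.42 − 0.7) / (53 + 151×0.22) = 0.078 mA.
I_C = β·I_B = 150×0.078 = 11.7 mA, and I_E = (β+1)I_B = 11.8 mA.
V_CE = V_CC − I_C·R_C − I_E·R_E = 21 − 11.7×1.2 − 11.8×0.22 = 4.38 V.
V_CE = 4.38 V > 0.2 V confirms active-region operation.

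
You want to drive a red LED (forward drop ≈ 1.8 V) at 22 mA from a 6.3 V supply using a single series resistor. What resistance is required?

R ≈ 0.2 kΩ

The resistor drops V_S − V_D = 6.3 − 1.8 = 4.5 V at 22 mA.
R = 4.5 V / 22 mA = 0.205 kΩ.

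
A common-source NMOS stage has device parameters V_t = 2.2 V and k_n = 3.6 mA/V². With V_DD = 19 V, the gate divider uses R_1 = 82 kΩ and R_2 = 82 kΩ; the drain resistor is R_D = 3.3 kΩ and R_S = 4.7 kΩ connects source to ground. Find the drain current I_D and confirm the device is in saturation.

I_D ≈ 1.4 mA

V_G = V_DD·R_2/(R_1+R_2) = 19×82/164 = 9.5 V.
Assume saturation: I_D = (k_n/2)(V_GS − V_t)² with V_GS = V_G − I_D·R_S = 9.5 − 4.7·I_D.
Substituting gives 39.8·I_D² − 125·I_D + 95.9 = 0, with roots I_D = 1.37 or 1.76 mA.
The root I_D = 1.76 mA gives V_GS = 1.21 V ≤ V_t, so take I_D = 1.37 mA.
Then V_GS = 3.07 V and V_DS = V_DD − I_D(R_D+R_S) = 19 − 1.37×8 = 8.06 V.
Saturation requires V_DS ≥ V_GS − V_t = 0.872 V; 8.06 ≥ 0.872 ✓.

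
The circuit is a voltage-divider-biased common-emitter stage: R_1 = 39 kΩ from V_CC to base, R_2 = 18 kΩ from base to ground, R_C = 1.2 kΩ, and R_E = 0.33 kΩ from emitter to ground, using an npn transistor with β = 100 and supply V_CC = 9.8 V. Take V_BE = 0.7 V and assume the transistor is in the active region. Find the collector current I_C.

Thevenize the base divider: V_Th = V_CC·R_2/(R_1+R_2) = 9.8×18/57 = 3.09 V, R_Th = R_1‖R_2 = 12.3 kΩ.
Base-emitter loop: V_Th = I_B·R_Th + V_BE + (β+1)I_B·R_E, so I_B = (3.09 − 0.7) / (12.3 + 101×0.33) = 0.0525 mA.
I_C = β·I_B = 100×0.0525 = 5.25 mA, and I_E = (β+1)I_B = 5.3 mA.
V_CE = V_CC − I_C·R_C − I_E·R_E = 9.8 − 5.25×1.2 − 5.3×0.33 = 1.76 V.
V_CE = 1.76 V > 0.2 V confirms active-region operation.

I_C ≈ 5.2 mA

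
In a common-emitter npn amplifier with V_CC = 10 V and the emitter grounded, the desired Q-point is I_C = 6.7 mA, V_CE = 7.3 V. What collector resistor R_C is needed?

Collector loop: V_CC = I_C·R_C + V_CE.
R_C = (V_CC − V_CE)/I_C = (10 − 7.3)/6.7 = 0.403 kΩ.

R_C ≈ 0.4 kΩ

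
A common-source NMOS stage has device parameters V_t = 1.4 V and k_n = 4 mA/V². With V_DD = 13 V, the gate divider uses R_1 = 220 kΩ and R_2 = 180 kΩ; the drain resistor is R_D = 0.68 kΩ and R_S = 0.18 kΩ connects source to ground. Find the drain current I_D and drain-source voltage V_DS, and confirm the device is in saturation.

I_D ≈ 11 mA, V_DS ≈ 3.2 V

V_G = V_DD·R_2/(R_1+R_2) = 13×180/400 = 5.85 V.
Assume saturation: I_D = (k_n/2)(V_GS − V_t)² with V_GS = V_G − I_D·R_S = 5.85 − 0.18·I_D.
Substituting gives 0.0648·I_D² − 4.2·I_D + 39.6 = 0, with roots I_D = 11.4 or 53.4 mA.
The root I_D = 53.4 mA gives V_GS = -3.77 V ≤ V_t, so take I_D = 11.4 mA.
Then V_GS = 3.79 V and V_DS = V_DD − I_D(R_D+R_S) = 13 − 11.4×0.86 = 3.16 V.
Saturation requires V_DS ≥ V_GS − V_t = 2.39 V; 3.16 ≥ 2.39 ✓.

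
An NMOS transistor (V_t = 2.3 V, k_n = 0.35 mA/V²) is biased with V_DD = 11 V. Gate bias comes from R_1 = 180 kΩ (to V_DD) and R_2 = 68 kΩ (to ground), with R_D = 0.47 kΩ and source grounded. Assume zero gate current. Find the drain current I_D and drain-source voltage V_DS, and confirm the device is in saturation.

I_D ≈ 0.09 mA, V_DS ≈ 11 V

V_G = V_DD·R_2/(R_1+R_2) = 11×68/248 = 3.02 V. With the source grounded, V_GS = V_G = 3.02 V.
Assume saturation: I_D = (k_n/2)(V_GS − V_t)² = (0.35/2)×(3.02 − 2.3)² = 0.175×0.716² = 0.0897 mA.
V_DS = V_DD − I_D·R_D = 11 − 0.0897×0.47 = 11 V.
Saturation requires V_DS ≥ V_GS − V_t = 0.716 V; 11 ≥ 0.716 ✓.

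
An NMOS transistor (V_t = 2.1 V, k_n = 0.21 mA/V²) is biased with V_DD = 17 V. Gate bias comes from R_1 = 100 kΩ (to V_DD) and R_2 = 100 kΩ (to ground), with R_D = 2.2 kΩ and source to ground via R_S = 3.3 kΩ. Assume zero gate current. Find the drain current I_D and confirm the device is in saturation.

I_D ≈ 1 mA

V_G = V_DD·R_2/(R_1+R_2) = 17×100/200 = 8.5 V.
Assume saturation: I_D = (k_n/2)(V_GS − V_t)² with V_GS = V_G − I_D·R_S = 8.5 − 3.3·I_D.
Substituting gives 1.14·I_D² − 5.44·I_D + 4.3 = 0, with roots I_D = 1 or 3.75 mA.
The root I_D = 3.75 mA gives V_GS = -3.88 V ≤ V_t, so take I_D = 1 mA.
Then V_GS = 5.19 V and V_DS = V_DD − I_D(R_D+R_S) = 17 − 1×5.5 = 11.5 V.
Saturation requires V_DS ≥ V_GS − V_t = 3.09 V; 11.5 ≥ 3.09 ✓.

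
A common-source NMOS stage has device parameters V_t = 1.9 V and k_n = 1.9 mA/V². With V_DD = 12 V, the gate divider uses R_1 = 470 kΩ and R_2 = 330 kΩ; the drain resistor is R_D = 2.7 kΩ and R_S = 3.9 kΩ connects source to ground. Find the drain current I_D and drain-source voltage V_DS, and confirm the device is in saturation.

I_D ≈ 0.58 mA, V_DS ≈ 8.2 V

V_G = V_DD·R_2/(R_1+R_2) = 12×330/800 = 4.95 V.
Assume saturation: I_D = (k_n/2)(V_GS − V_t)² with V_GS = V_G − I_D·R_S = 4.95 − 3.9·I_D.
Substituting gives 14.4·I_D² − 23.6·I_D + 8.84 = 0, with roots I_D = 0.581 or 1.05 mA.
The root I_D = 1.05 mA gives V_GS = 0.848 V ≤ V_t, so take I_D = 0.581 mA.
Then V_GS = 2.68 V and V_DS = V_DD − I_D(R_D+R_S) = 12 − 0.581×6.6 = 8.16 V.
Saturation requires V_DS ≥ V_GS − V_t = 0.782 V; 8.16 ≥ 0.782 ✓.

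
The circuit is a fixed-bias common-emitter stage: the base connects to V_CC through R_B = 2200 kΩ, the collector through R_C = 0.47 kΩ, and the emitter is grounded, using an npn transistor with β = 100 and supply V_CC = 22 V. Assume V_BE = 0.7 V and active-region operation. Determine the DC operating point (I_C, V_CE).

Base loop: V_CC = I_B·R_B + V_BE, so I_B = (22 − 0.7)/2200 kΩ = 0.00968 mA.
In the active region I_C = β·I_B = 100 × 0.00968 = 0.968 mA.
Collector loop: V_CE = V_CC − I_C·R_C = 22 − 0.968×0.47 = 21.5 V.
Since V_CE = 21.5 V > V_CE(sat) ≈ 0.2 V, the transistor is in the active region as assumed.

I_C ≈ 0.97 mA, V_CE ≈ 22 V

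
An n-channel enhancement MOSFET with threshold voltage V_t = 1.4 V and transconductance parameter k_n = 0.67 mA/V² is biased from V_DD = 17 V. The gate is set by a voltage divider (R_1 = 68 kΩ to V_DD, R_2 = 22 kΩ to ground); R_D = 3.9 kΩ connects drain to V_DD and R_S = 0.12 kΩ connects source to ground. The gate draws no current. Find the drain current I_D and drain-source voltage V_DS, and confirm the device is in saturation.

I_D ≈ 2.1 mA, V_DS ≈ 8.6 V

V_G = V_DD·R_2/(R_1+R_2) = 17×22/90 = 4.16 V.
Assume saturation: I_D = (k_n/2)(V_GS − V_t)² with V_GS = V_G − I_D·R_S = 4.16 − 0.12·I_D.
Substituting gives 0.00482·I_D² − 1.22·I_D + 2.54 = 0, with roots I_D = 2.1 or 251 mA.
The root I_D = 251 mA gives V_GS = -26 V ≤ V_t, so take I_D = 2.1 mA.
Then V_GS = 3.9 V and V_DS = V_DD − I_D(R_D+R_S) = 17 − 2.1×4.02 = 8.56 V.
Saturation requires V_DS ≥ V_GS − V_t = 2.5 V; 8.56 ≥ 2.5 ✓.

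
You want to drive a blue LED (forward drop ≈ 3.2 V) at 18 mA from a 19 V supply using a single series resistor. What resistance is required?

The resistor drops V_S − V_D = 19 − 3.2 = 15.8 V at 18 mA.
R = 15.8 V / 18 mA = 0.878 kΩ.

R ≈ 0.88 kΩ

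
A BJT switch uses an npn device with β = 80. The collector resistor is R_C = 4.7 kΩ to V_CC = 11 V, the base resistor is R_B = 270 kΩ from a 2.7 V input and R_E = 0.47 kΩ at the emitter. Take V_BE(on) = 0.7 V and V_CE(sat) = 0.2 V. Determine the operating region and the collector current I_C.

Assume active. Base-emitter loop: I_B = (V_BB − V_BE)/(R_B + (β+1)R_E) = (2.7 − 0.7)/(270 + 81×0.47) = 0.00649 mA.
I_C = β·I_B = 80×0.00649 = 0.519 mA.
V_CE = V_CC − I_C·R_C − I_E·R_E = 11 − 0.519×4.7 − 0.526×0.47 = 8.31 V > V_CE(sat), so the active-region assumption holds.

active; I_C ≈ 0.52 mA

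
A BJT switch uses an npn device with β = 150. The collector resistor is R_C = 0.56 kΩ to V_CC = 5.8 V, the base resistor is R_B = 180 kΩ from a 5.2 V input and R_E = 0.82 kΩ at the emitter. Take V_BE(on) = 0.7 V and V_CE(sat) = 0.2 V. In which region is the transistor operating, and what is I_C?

active; I_C ≈ 2.2 mA

Assume active. Base-emitter loop: I_B = (V_BB − V_BE)/(R_B + (β+1)R_E) = (5.2 − 0.7)/(180 + 151×0.82) = 0.0148 mA.
I_C = β·I_B = 150×0.0148 = 2.22 mA.
V_CE = V_CC − I_C·R_C − I_E·R_E = 5.8 − 2.22×0.56 − 2.24×0.82 = 2.72 V > V_CE(sat), so the active-region assumption holds.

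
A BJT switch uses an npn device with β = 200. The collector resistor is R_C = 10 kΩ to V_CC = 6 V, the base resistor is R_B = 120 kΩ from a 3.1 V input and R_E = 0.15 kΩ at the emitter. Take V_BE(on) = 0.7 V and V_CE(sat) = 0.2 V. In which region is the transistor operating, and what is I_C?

saturation; I_C ≈ 0.57 mA

Assume active: I_B = (3.1 − 0.7)/(120 + 201×0.15) = 0.016 mA, I_C = β·I_B = 3.2 mA.
Then V_CE = 6 − 3.2×10 − 3.21×0.15 = -26.4 V < 0.2 V — the active assumption fails.
Re-solve with V_CE = 0.2 V. KCL at the emitter: V_E/R_E = (V_BB−0.7−V_E)/R_B + (V_CC−0.2−V_E)/R_C, giving V_E = 0.0886 V.
I_C = (V_CC − 0.2 − V_E)/R_C = (5.8 − 0.0886)/10 = 0.571 mA.
Check: I_B = (2.4 − 0.0886)/120 = 0.0193 mA, and β·I_B = 3.85 mA > I_C, confirming saturation.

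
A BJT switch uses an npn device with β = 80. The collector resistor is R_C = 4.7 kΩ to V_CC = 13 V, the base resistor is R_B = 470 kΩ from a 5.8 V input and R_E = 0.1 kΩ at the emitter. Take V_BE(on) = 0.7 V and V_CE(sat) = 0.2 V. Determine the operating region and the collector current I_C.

Assume active. Base-emitter loop: I_B = (V_BB − V_BE)/(R_B + (β+1)R_E) = (5.8 − 0.7)/(470 + 81×0.1) = 0.0107 mA.
I_C = β·I_B = 80×0.0107 = 0.853 mA.
V_CE = V_CC − I_C·R_C − I_E·R_E = 13 − 0.853×4.7 − 0.864×0.1 = 8.9 V > V_CE(sat), so the active-region assumption holds.

active; I_C ≈ 0.85 mA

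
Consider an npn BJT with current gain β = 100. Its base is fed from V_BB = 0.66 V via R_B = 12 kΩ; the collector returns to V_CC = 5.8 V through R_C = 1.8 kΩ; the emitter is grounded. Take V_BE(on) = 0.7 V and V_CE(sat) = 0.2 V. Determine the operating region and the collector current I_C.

V_BB = 0.66 V ≤ V_BE(on) = 0.7 V, so the base-emitter junction is not forward biased.
The transistor is in cutoff: I_B = I_C = 0.

cutoff; I_C ≈ 0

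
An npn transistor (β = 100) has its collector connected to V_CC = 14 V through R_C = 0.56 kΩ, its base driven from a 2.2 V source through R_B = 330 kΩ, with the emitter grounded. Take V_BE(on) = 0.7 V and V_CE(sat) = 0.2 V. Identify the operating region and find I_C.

Assume active. Base-emitter loop: I_B = (V_BB − V_BE)/R_B = (2.2 − 0.7)/330 = 0.00455 mA.
I_C = β·I_B = 100×0.00455 = 0.455 mA.
V_CE = V_CC − I_C·R_C = 14 − 0.455×0.56 = 13.7 V > V_CE(sat), so the active-region assumption holds.

active; I_C ≈ 0.45 mA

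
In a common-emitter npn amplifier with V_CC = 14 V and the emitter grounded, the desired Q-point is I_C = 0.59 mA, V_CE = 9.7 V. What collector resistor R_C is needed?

Collector loop: V_CC = I_C·R_C + V_CE.
R_C = (V_CC − V_CE)/I_C = (14 − 9.7)/0.59 = 7.29 kΩ.

R_C ≈ 7.3 kΩ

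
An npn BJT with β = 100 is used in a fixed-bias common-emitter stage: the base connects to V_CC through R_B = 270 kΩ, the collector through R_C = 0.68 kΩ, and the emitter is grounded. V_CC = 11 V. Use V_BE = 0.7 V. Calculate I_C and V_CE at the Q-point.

I_C ≈ 3.8 mA, V_CE ≈ 8.4 V

Base loop: V_CC = I_B·R_B + V_BE, so I_B = (11 − 0.7)/270 kΩ = 0.0381 mA.
In the active region I_C = β·I_B = 100 × 0.0381 = 3.81 mA.
Collector loop: V_CE = V_CC − I_C·R_C = 11 − 3.81×0.68 = 8.41 V.
Since V_CE = 8.41 V > V_CE(sat) ≈ 0.2 V, the transistor is in the active region as assumed.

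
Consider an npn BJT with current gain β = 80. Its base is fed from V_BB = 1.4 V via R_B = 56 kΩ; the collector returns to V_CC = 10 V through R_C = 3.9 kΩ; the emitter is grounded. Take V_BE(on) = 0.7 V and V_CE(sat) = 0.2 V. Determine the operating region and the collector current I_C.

Assume active. Base-emitter loop: I_B = (V_BB − V_BE)/R_B = (1.4 − 0.7)/56 = 0.0125 mA.
I_C = β·I_B = 80×0.0125 = 1 mA.
V_CE = V_CC − I_C·R_C = 10 − 1×3.9 = 6.1 V > V_CE(sat), so the active-region assumption holds.

active; I_C ≈ 1 mA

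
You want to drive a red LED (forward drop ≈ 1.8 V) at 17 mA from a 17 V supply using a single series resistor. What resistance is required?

The resistor drops V_S − V_D = 17 − 1.8 = 15.2 V at 17 mA.
R = 15.2 V / 17 mA = 0.894 kΩ.

R ≈ 0.89 kΩ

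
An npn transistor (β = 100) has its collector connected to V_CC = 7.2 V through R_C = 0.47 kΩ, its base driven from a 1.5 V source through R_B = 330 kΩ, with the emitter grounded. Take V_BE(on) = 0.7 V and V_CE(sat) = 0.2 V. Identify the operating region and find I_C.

active; I_C ≈ 0.24 mA

Assume active. Base-emitter loop: I_B = (V_BB − V_BE)/R_B = (1.5 − 0.7)/330 = 0.00242 mA.
I_C = β·I_B = 100×0.00242 = 0.242 mA.
V_CE = V_CC − I_C·R_C = 7.2 − 0.242×0.47 = 7.09 V > V_CE(sat), so the active-region assumption holds.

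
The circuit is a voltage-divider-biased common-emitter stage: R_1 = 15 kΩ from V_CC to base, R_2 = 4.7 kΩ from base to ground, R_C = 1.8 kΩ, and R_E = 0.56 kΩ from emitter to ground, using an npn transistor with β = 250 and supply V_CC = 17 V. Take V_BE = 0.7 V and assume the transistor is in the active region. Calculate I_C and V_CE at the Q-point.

I_C ≈ 5.8 mA, V_CE ≈ 3.3 V

Thevenize the base divider: V_Th = V_CC·R_2/(R_1+R_2) = 17×4.7/19.7 = 4.06 V, R_Th = R_1‖R_2 = 3.58 kΩ.
Base-emitter loop: V_Th = I_B·R_Th + V_BE + (β+1)I_B·R_E, so I_B = (4.06 − 0.7) / (3.58 + 251×0.56) = 0.0233 mA.
I_C = β·I_B = 250×0.0233 = 5.82 mA, and I_E = (β+1)I_B = 5.84 mA.
V_CE = V_CC − I_C·R_C − I_E·R_E = 17 − 5.82×1.8 − 5.84×0.56 = 3.25 V.
V_CE = 3.25 V > 0.2 V confirms active-region operation.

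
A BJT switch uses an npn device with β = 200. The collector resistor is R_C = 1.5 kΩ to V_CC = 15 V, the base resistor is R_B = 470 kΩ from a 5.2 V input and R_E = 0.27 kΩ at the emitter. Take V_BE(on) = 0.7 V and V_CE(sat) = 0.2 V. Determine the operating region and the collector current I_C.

Assume active. Base-emitter loop: I_B = (V_BB − V_BE)/(R_B + (β+1)R_E) = (5.2 − 0.7)/(470 + 201×0.27) = 0.00858 mA.
I_C = β·I_B = 200×0.00858 = 1.72 mA.
V_CE = V_CC − I_C·R_C − I_E·R_E = 15 − 1.72×1.5 − 1.73×0.27 = 12 V > V_CE(sat), so the active-region assumption holds.

active; I_C ≈ 1.7 mA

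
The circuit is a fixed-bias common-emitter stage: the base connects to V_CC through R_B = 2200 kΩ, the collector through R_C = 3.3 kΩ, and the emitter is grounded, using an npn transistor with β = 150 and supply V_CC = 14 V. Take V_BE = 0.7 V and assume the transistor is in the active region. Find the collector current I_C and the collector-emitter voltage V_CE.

Base loop: V_CC = I_B·R_B + V_BE, so I_B = (14 − 0.7)/2200 kΩ = 0.00605 mA.
In the active region I_C = β·I_B = 150 × 0.00605 = 0.907 mA.
Collector loop: V_CE = V_CC − I_C·R_C = 14 − 0.907×3.3 = 11 V.
Since V_CE = 11 V > V_CE(sat) ≈ 0.2 V, the transistor is in the active region as assumed.

I_C ≈ 0.91 mA, V_CE ≈ 11 V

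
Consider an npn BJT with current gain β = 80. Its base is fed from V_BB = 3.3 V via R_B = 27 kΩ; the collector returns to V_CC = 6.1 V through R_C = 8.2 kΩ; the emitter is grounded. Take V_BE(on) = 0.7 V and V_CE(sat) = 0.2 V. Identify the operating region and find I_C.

Assume active: I_B = (3.3 − 0.7)/27 = 0.0963 mA, giving I_C = β·I_B = 7.7 mA.
But then V_CE = 6.1 − 7.7×8.2 = -57.1 V < V_CE(sat) = 0.2 V — impossible in the active region.
So the transistor is saturated. With V_CE = 0.2 V, I_C = (V_CC − 0.2)/R_C = 5.9/8.2 = 0.72 mA.
Check: β·I_B = 7.7 mA > I_C = 0.72 mA, confirming saturation.

saturation; I_C ≈ 0.72 mA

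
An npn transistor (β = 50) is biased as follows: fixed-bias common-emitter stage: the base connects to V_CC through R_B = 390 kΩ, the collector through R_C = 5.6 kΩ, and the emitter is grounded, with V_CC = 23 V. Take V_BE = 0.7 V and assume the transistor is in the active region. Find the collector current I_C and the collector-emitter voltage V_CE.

I_C ≈ 2.9 mA, V_CE ≈ 7 V

Base loop: V_CC = I_B·R_B + V_BE, so I_B = (23 − 0.7)/390 kΩ = 0.0572 mA.
In the active region I_C = β·I_B = 50 × 0.0572 = 2.86 mA.
Collector loop: V_CE = V_CC − I_C·R_C = 23 − 2.86×5.6 = 6.99 V.
Since V_CE = 6.99 V > V_CE(sat) ≈ 0.2 V, the transistor is in the active region as assumed.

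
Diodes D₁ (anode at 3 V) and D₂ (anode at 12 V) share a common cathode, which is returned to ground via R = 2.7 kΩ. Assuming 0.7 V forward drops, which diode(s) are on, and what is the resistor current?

Assume both conduct. Then node N would need to be at both 3−0.7 = 2.3 V and 12−0.7 = 11.3 V, which is impossible.
Assume only D₂ conducts: V_N = 12 − 0.7 = 11.3 V, so I_R = 11.3/2.7 = 4.19 mA.
Check D₁: its anode-to-cathode voltage is 3 − 11.3 = -8.3 V < 0.7 V, so it is off. The assumption is consistent.

Only D₂ conducts; I_R ≈ 4.2 mA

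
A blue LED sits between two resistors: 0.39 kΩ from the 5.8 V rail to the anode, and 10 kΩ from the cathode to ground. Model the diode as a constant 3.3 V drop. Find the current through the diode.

The two resistors are in series with the diode, so KVL gives 5.8 = I·0.39 + 3.3 + I·10.
I = (5.8 − 3.3) / (0.39 + 10) kΩ = 2.5 / 10.4 = 0.241 mA.

I ≈ 0.24 mA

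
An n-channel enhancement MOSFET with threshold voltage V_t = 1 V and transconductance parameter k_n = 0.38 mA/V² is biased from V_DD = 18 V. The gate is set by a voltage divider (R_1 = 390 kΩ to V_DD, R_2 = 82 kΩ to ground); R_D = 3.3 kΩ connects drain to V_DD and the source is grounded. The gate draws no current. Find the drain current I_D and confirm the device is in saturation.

V_G = V_DD·R_2/(R_1+R_2) = 18×82/472 = 3.13 V. With the source grounded, V_GS = V_G = 3.13 V.
Assume saturation: I_D = (k_n/2)(V_GS − V_t)² = (0.38/2)×(3.13 − 1)² = 0.19×2.13² = 0.86 mA.
V_DS = V_DD − I_D·R_D = 18 − 0.86×3.3 = 15.2 V.
Saturation requires V_DS ≥ V_GS − V_t = 2.13 V; 15.2 ≥ 2.13 ✓.

I_D ≈ 0.86 mA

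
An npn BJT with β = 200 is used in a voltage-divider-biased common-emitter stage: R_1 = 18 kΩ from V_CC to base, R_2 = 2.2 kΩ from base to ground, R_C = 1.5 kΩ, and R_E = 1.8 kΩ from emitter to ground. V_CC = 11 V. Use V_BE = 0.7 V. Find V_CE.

Thevenize the base divider: V_Th = V_CC·R_2/(R_1+R_2) = 11×2.2/20.2 = 1.2 V, R_Th = R_1‖R_2 = 1.96 kΩ.
Base-emitter loop: V_Th = I_B·R_Th + V_BE + (β+1)I_B·R_E, so I_B = (1.2 − 0.7) / (1.96 + 201×1.8) = 0.00137 mA.
I_C = β·I_B = 200×0.00137 = 0.274 mA, and I_E = (β+1)I_B = 0.275 mA.
V_CE = V_CC − I_C·R_C − I_E·R_E = 11 − 0.274×1.5 − 0.275×1.8 = 10.1 V.
V_CE = 10.1 V > 0.2 V confirms active-region operation.

V_CE ≈ 10 V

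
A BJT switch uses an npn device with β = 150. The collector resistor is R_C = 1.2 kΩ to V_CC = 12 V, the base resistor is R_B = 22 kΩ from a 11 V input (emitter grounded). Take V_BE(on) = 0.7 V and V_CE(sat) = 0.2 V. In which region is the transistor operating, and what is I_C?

saturation; I_C ≈ 9.8 mA

Assume active: I_B = (11 − 0.7)/22 = 0.468 mA, giving I_C = β·I_B = 70.2 mA.
But then V_CE = 12 − 70.2×1.2 = -72.3 V < V_CE(sat) = 0.2 V — impossible in the active region.
So the transistor is saturated. With V_CE = 0.2 V, I_C = (V_CC − 0.2)/R_C = 11.8/1.2 = 9.83 mA.
Check: β·I_B = 70.2 mA > I_C = 9.83 mA, confirming saturation.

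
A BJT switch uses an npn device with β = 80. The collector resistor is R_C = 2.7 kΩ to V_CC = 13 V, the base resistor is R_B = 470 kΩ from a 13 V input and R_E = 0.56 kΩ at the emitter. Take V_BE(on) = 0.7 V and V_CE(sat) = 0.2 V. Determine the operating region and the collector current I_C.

active; I_C ≈ 1.9 mA

Assume active. Base-emitter loop: I_B = (V_BB − V_BE)/(R_B + (β+1)R_E) = (13 − 0.7)/(470 + 81×0.56) = 0.0239 mA.
I_C = β·I_B = 80×0.0239 = 1.91 mA.
V_CE = V_CC − I_C·R_C − I_E·R_E = 13 − 1.91×2.7 − 1.93×0.56 = 6.76 V > V_CE(sat), so the active-region assumption holds.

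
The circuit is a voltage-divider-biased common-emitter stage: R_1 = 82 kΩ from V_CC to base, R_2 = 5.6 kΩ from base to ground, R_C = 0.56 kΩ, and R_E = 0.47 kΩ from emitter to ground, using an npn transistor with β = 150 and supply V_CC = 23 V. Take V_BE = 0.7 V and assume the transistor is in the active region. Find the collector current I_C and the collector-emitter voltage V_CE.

Thevenize the base divider: V_Th = V_CC·R_2/(R_1+R_2) = 23×5.6/87.6 = 1.47 V, R_Th = R_1‖R_2 = 5.24 kΩ.
Base-emitter loop: V_Th = I_B·R_Th + V_BE + (β+1)I_B·R_E, so I_B = (1.47 − 0.7) / (5.24 + 151×0.47) = 0.0101 mA.
I_C = β·I_B = 150×0.0101 = 1.52 mA, and I_E = (β+1)I_B = 1.53 mA.
V_CE = V_CC − I_C·R_C − I_E·R_E = 23 − 1.52×0.56 − 1.53×0.47 = 21.4 V.
V_CE = 21.4 V > 0.2 V confirms active-region operation.

I_C ≈ 1.5 mA, V_CE ≈ 21 V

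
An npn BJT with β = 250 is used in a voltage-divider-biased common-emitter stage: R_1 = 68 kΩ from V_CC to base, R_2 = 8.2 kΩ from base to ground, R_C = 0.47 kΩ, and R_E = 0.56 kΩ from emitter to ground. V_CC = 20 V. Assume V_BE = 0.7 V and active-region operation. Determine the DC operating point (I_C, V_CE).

Thevenize the base divider: V_Th = V_CC·R_2/(R_1+R_2) = 20×8.2/76.2 = 2.15 V, R_Th = R_1‖R_2 = 7.32 kΩ.
Base-emitter loop: V_Th = I_B·R_Th + V_BE + (β+1)I_B·R_E, so I_B = (2.15 − 0.7) / (7.32 + 251×0.56) = 0.00982 mA.
I_C = β·I_B = 250×0.00982 = 2.46 mA, and I_E = (β+1)I_B = 2.46 mA.
V_CE = V_CC − I_C·R_C − I_E·R_E = 20 − 2.46×0.47 − 2.46×0.56 = 17.5 V.
V_CE = 17.5 V > 0.2 V confirms active-region operation.

I_C ≈ 2.5 mA, V_CE ≈ 17 V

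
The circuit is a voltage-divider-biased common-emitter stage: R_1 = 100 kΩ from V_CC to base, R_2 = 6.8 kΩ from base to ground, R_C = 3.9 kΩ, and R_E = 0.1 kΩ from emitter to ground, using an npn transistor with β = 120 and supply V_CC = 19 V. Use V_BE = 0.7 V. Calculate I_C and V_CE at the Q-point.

I_C ≈ 3.3 mA, V_CE ≈ 5.7 V

Thevenize the base divider: V_Th = V_CC·R_2/(R_1+R_2) = 19×6.8/107 = 1.21 V, R_Th = R_1‖R_2 = 6.37 kΩ.
Base-emitter loop: V_Th = I_B·R_Th + V_BE + (β+1)I_B·R_E, so I_B = (1.21 − 0.7) / (6.37 + 121×0.1) = 0.0276 mA.
I_C = β·I_B = 120×0.0276 = 3.31 mA, and I_E = (β+1)I_B = 3.34 mA.
V_CE = V_CC − I_C·R_C − I_E·R_E = 19 − 3.31×3.9 − 3.34×0.1 = 5.75 V.
V_CE = 5.75 V > 0.2 V confirms active-region operation.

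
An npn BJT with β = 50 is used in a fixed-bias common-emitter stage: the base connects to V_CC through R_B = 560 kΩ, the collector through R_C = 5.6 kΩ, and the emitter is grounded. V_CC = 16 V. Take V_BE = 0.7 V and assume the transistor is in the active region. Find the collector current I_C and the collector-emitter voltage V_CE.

Base loop: V_CC = I_B·R_B + V_BE, so I_B = (16 − 0.7)/560 kΩ = 0.0273 mA.
In the active region I_C = β·I_B = 50 × 0.0273 = 1.37 mA.
Collector loop: V_CE = V_CC − I_C·R_C = 16 − 1.37×5.6 = 8.35 V.
Since V_CE = 8.35 V > V_CE(sat) ≈ 0.2 V, the transistor is in the active region as assumed.

I_C ≈ 1.4 mA, V_CE ≈ 8.4 V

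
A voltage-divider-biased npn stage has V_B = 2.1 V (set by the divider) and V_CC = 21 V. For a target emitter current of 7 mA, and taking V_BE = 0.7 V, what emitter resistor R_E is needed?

V_E = V_B − V_BE = 2.1 − 0.7 = 1.4 V.
R_E = V_E / I_E = 1.4 / 7 = 0.2 kΩ.

R_E ≈ 0.2 kΩ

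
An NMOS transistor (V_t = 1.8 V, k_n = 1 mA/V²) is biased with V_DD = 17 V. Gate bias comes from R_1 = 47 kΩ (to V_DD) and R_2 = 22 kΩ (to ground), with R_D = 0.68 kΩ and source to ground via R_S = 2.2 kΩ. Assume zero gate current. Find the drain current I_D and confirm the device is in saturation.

I_D ≈ 1 mA

V_G = V_DD·R_2/(R_1+R_2) = 17×22/69 = 5.42 V.
Assume saturation: I_D = (k_n/2)(V_GS − V_t)² with V_GS = V_G − I_D·R_S = 5.42 − 2.2·I_D.
Substituting gives 2.42·I_D² − 8.96·I_D + 6.55 = 0, with roots I_D = 1 or 2.7 mA.
The root I_D = 2.7 mA gives V_GS = -0.525 V ≤ V_t, so take I_D = 1 mA.
Then V_GS = 3.22 V and V_DS = V_DD − I_D(R_D+R_S) = 17 − 1×2.88 = 14.1 V.
Saturation requires V_DS ≥ V_GS − V_t = 1.42 V; 14.1 ≥ 1.42 ✓.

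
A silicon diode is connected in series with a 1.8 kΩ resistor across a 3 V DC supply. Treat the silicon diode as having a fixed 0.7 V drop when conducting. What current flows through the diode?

KVL around the loop: 3 = V_D + I·R = 0.7 + I × 1.8 kΩ.
So I = (3 − 0.7) / 1.8 kΩ = 2.3 / 1.8 = 1.28 mA.

I ≈ 1.3 mA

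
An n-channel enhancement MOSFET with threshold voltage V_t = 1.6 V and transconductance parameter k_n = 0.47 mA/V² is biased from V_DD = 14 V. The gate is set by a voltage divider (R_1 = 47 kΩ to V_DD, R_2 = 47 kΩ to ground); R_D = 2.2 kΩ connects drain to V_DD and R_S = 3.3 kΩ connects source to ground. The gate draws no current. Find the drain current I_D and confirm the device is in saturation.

I_D ≈ 1 mA

V_G = V_DD·R_2/(R_1+R_2) = 14×47/94 = 7 V.
Assume saturation: I_D = (k_n/2)(V_GS − V_t)² with V_GS = V_G − I_D·R_S = 7 − 3.3·I_D.
Substituting gives 2.56·I_D² − 9.38·I_D + 6.85 = 0, with roots I_D = 1.01 or 2.65 mA.
The root I_D = 2.65 mA gives V_GS = -1.76 V ≤ V_t, so take I_D = 1.01 mA.
Then V_GS = 3.67 V and V_DS = V_DD − I_D(R_D+R_S) = 14 − 1.01×5.5 = 8.45 V.
Saturation requires V_DS ≥ V_GS − V_t = 2.07 V; 8.45 ≥ 2.07 ✓.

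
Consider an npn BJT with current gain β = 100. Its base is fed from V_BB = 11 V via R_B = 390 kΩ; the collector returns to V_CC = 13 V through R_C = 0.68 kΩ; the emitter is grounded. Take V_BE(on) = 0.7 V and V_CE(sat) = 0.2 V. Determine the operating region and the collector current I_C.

active; I_C ≈ 2.6 mA

Assume active. Base-emitter loop: I_B = (V_BB − V_BE)/R_B = (11 − 0.7)/390 = 0.0264 mA.
I_C = β·I_B = 100×0.0264 = 2.64 mA.
V_CE = V_CC − I_C·R_C = 13 − 2.64×0.68 = 11.2 V > V_CE(sat), so the active-region assumption holds.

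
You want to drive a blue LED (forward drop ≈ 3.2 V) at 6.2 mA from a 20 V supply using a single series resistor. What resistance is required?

R ≈ 2.7 kΩ

The resistor drops V_S − V_D = 20 − 3.2 = 16.8 V at 6.2 mA.
R = 16.8 V / 6.2 mA = 2.71 kΩ.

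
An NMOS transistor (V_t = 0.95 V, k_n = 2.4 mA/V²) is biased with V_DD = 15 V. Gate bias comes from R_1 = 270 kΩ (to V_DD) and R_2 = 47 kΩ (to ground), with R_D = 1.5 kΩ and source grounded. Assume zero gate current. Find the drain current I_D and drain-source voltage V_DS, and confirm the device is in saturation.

V_G = V_DD·R_2/(R_1+R_2) = 15×47/317 = 2.22 V. With the source grounded, V_GS = V_G = 2.22 V.
Assume saturation: I_D = (k_n/2)(V_GS − V_t)² = (2.4/2)×(2.22 − 0.95)² = 1.2×1.27² = 1.95 mA.
V_DS = V_DD − I_D·R_D = 15 − 1.95×1.5 = 12.1 V.
Saturation requires V_DS ≥ V_GS − V_t = 1.27 V; 12.1 ≥ 1.27 ✓.

I_D ≈ 1.9 mA, V_DS ≈ 12 V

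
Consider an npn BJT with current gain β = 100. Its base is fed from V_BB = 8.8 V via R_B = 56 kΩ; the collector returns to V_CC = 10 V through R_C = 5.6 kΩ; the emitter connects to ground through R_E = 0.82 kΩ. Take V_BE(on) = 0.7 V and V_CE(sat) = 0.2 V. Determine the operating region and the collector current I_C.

saturation; I_C ≈ 1.5 mA

Assume active: I_B = (8.8 − 0.7)/(56 + 101×0.82) = 0.0583 mA, I_C = β·I_B = 5.83 mA.
Then V_CE = 10 − 5.83×5.6 − 5.89×0.82 = -27.5 V < 0.2 V — the active assumption fails.
Re-solve with V_CE = 0.2 V. KCL at the emitter: V_E/R_E = (V_BB−0.7−V_E)/R_B + (V_CC−0.2−V_E)/R_C, giving V_E = 1.34 V.
I_C = (V_CC − 0.2 − V_E)/R_C = (9.8 − 1.34)/5.6 = 1.51 mA.
Check: I_B = (8.1 − 1.34)/56 = 0.121 mA, and β·I_B = 12.1 mA > I_C, confirming saturation.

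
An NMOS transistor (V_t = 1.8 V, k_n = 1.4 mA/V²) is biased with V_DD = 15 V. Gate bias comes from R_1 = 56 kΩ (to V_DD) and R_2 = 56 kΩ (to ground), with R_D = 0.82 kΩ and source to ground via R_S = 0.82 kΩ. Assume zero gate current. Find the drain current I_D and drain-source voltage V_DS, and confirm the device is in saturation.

I_D ≈ 4 mA, V_DS ≈ 8.4 V

V_G = V_DD·R_2/(R_1+R_2) = 15×56/112 = 7.5 V.
Assume saturation: I_D = (k_n/2)(V_GS − V_t)² with V_GS = V_G − I_D·R_S = 7.5 − 0.82·I_D.
Substituting gives 0.471·I_D² − 7.54·I_D + 22.7 = 0, with roots I_D = 4.03 or 12 mA.
The root I_D = 12 mA gives V_GS = -2.34 V ≤ V_t, so take I_D = 4.03 mA.
Then V_GS = 4.2 V and V_DS = V_DD − I_D(R_D+R_S) = 15 − 4.03×1.64 = 8.4 V.
Saturation requires V_DS ≥ V_GS − V_t = 2.4 V; 8.4 ≥ 2.4 ✓.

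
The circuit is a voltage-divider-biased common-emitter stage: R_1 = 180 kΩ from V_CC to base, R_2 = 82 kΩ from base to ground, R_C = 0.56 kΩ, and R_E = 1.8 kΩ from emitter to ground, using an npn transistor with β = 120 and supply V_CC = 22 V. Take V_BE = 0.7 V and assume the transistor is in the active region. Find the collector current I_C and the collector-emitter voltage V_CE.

Thevenize the base divider: V_Th = V_CC·R_2/(R_1+R_2) = 22×82/262 = 6.89 V, R_Th = R_1‖R_2 = 56.3 kΩ.
Base-emitter loop: V_Th = I_B·R_Th + V_BE + (β+1)I_B·R_E, so I_B = (6.89 − 0.7) / (56.3 + 121×1.8) = 0.0226 mA.
I_C = β·I_B = 120×0.0226 = 2.71 mA, and I_E = (β+1)I_B = 2.73 mA.
V_CE = V_CC − I_C·R_C − I_E·R_E = 22 − 2.71×0.56 − 2.73×1.8 = 15.6 V.
V_CE = 15.6 V > 0.2 V confirms active-region operation.

I_C ≈ 2.7 mA, V_CE ≈ 16 V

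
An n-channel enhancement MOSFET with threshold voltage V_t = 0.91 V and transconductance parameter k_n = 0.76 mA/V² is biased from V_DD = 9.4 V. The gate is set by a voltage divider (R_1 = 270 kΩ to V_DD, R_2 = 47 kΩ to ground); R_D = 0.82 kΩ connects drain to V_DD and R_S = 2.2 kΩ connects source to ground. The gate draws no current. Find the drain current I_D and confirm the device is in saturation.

V_G = V_DD·R_2/(R_1+R_2) = 9.4×47/317 = 1.39 V.
Assume saturation: I_D = (k_n/2)(V_GS − V_t)² with V_GS = V_G − I_D·R_S = 1.39 − 2.2·I_D.
Substituting gives 1.84·I_D² − 1.81·I_D + 0.0889 = 0, with roots I_D = 0.0519 or 0.932 mA.
The root I_D = 0.932 mA gives V_GS = -0.656 V ≤ V_t, so take I_D = 0.0519 mA.
Then V_GS = 1.28 V and V_DS = V_DD − I_D(R_D+R_S) = 9.4 − 0.0519×3.02 = 9.24 V.
Saturation requires V_DS ≥ V_GS − V_t = 0.37 V; 9.24 ≥ 0.37 ✓.

I_D ≈ 0.052 mA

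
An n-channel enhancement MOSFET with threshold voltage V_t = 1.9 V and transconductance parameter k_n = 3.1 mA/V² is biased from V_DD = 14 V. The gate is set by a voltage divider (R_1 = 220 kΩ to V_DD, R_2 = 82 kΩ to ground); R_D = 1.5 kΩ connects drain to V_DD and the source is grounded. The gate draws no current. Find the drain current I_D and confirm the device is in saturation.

V_G = V_DD·R_2/(R_1+R_2) = 14×82/302 = 3.8 V. With the source grounded, V_GS = V_G = 3.8 V.
Assume saturation: I_D = (k_n/2)(V_GS − V_t)² = (3.1/2)×(3.8 − 1.9)² = 1.55×1.9² = 5.6 mA.
V_DS = V_DD − I_D·R_D = 14 − 5.6×1.5 = 5.6 V.
Saturation requires V_DS ≥ V_GS − V_t = 1.9 V; 5.6 ≥ 1.9 ✓.

I_D ≈ 5.6 mA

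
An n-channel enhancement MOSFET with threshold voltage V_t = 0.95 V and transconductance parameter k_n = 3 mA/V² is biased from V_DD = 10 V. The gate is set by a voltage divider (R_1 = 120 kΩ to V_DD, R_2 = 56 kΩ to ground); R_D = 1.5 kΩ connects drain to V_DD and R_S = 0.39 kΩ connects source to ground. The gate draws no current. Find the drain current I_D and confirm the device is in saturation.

V_G = V_DD·R_2/(R_1+R_2) = 10×56/176 = 3.18 V.
Assume saturation: I_D = (k_n/2)(V_GS − V_t)² with V_GS = V_G − I_D·R_S = 3.18 − 0.39·I_D.
Substituting gives 0.228·I_D² − 3.61·I_D + 7.47 = 0, with roots I_D = 2.45 or 13.4 mA.
The root I_D = 13.4 mA gives V_GS = -2.04 V ≤ V_t, so take I_D = 2.45 mA.
Then V_GS = 2.23 V and V_DS = V_DD − I_D(R_D+R_S) = 10 − 2.45×1.89 = 5.37 V.
Saturation requires V_DS ≥ V_GS − V_t = 1.28 V; 5.37 ≥ 1.28 ✓.

I_D ≈ 2.4 mA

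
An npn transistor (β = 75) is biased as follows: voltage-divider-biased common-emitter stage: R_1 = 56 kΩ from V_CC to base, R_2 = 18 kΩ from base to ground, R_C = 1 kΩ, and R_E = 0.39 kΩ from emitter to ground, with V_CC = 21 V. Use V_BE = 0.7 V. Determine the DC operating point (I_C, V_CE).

Thevenize the base divider: V_Th = V_CC·R_2/(R_1+R_2) = 21×18/74 = 5.11 V, R_Th = R_1‖R_2 = 13.6 kΩ.
Base-emitter loop: V_Th = I_B·R_Th + V_BE + (β+1)I_B·R_E, so I_B = (5.11 − 0.7) / (13.6 + 76×0.39) = 0.102 mA.
I_C = β·I_B = 75×0.102 = 7.64 mA, and I_E = (β+1)I_B = 7.74 mA.
V_CE = V_CC − I_C·R_C − I_E·R_E = 21 − 7.64×1 − 7.74×0.39 = 10.3 V.
V_CE = 10.3 V > 0.2 V confirms active-region operation.

I_C ≈ 7.6 mA, V_CE ≈ 10 V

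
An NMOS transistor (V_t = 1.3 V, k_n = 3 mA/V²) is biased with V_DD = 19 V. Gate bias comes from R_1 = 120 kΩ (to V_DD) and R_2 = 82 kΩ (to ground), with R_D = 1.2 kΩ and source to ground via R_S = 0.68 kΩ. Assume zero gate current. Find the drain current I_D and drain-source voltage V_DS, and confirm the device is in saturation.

V_G = V_DD·R_2/(R_1+R_2) = 19×82/202 = 7.71 V.
Assume saturation: I_D = (k_n/2)(V_GS − V_t)² with V_GS = V_G − I_D·R_S = 7.71 − 0.68·I_D.
Substituting gives 0.694·I_D² − 14.1·I_D + 61.7 = 0, with roots I_D = 6.39 or 13.9 mA.
The root I_D = 13.9 mA gives V_GS = -1.75 V ≤ V_t, so take I_D = 6.39 mA.
Then V_GS = 3.36 V and V_DS = V_DD − I_D(R_D+R_S) = 19 − 6.39×1.88 = 6.98 V.
Saturation requires V_DS ≥ V_GS − V_t = 2.06 V; 6.98 ≥ 2.06 ✓.

I_D ≈ 6.4 mA, V_DS ≈ 7 V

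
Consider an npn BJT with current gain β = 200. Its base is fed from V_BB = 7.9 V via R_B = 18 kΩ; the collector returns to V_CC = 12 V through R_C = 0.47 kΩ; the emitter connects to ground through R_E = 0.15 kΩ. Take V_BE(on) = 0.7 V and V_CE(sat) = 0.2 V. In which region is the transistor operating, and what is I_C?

Assume active: I_B = (7.9 − 0.7)/(18 + 201×0.15) = 0.15 mA, I_C = β·I_B = 29.9 mA.
Then V_CE = 12 − 29.9×0.47 − 30.1×0.15 = -6.56 V < 0.2 V — the active assumption fails.
Re-solve with V_CE = 0.2 V. KCL at the emitter: V_E/R_E = (V_BB−0.7−V_E)/R_B + (V_CC−0.2−V_E)/R_C, giving V_E = 2.88 V.
I_C = (V_CC − 0.2 − V_E)/R_C = (11.8 − 2.88)/0.47 = 19 mA.
Check: I_B = (7.2 − 2.88)/18 = 0.24 mA, and β·I_B = 48 mA > I_C, confirming saturation.

saturation; I_C ≈ 19 mA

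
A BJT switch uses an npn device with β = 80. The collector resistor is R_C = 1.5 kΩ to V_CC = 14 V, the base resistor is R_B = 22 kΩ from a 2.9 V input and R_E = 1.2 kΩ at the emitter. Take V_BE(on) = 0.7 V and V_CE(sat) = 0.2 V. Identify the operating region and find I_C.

active; I_C ≈ 1.5 mA

Assume active. Base-emitter loop: I_B = (V_BB − V_BE)/(R_B + (β+1)R_E) = (2.9 − 0.7)/(22 + 81×1.2) = 0.0185 mA.
I_C = β·I_B = 80×0.0185 = 1.48 mA.
V_CE = V_CC − I_C·R_C − I_E·R_E = 14 − 1.48×1.5 − 1.49×1.2 = 9.99 V > V_CE(sat), so the active-region assumption holds.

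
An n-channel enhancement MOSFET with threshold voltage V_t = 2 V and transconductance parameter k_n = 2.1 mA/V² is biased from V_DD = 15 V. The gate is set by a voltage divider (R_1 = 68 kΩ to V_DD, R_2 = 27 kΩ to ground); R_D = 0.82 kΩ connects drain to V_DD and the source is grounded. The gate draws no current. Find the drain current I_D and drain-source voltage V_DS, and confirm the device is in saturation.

I_D ≈ 5.4 mA, V_DS ≈ 11 V

V_G = V_DD·R_2/(R_1+R_2) = 15×27/95 = 4.26 V. With the source grounded, V_GS = V_G = 4.26 V.
Assume saturation: I_D = (k_n/2)(V_GS − V_t)² = (2.1/2)×(4.26 − 2)² = 1.05×2.26² = 5.38 mA.
V_DS = V_DD − I_D·R_D = 15 − 5.38×0.82 = 10.6 V.
Saturation requires V_DS ≥ V_GS − V_t = 2.26 V; 10.6 ≥ 2.26 ✓.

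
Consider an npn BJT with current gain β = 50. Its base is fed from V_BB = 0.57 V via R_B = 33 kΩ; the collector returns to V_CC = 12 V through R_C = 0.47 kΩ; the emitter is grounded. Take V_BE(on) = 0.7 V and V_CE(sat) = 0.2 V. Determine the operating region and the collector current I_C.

cutoff; I_C ≈ 0

V_BB = 0.57 V ≤ V_BE(on) = 0.7 V, so the base-emitter junction is not forward biased.
The transistor is in cutoff: I_B = I_C = 0.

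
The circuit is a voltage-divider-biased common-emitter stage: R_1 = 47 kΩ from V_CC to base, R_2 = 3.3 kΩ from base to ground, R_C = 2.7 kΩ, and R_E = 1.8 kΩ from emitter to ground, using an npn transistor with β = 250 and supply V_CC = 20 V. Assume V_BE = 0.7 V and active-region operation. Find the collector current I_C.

Thevenize the base divider: V_Th = V_CC·R_2/(R_1+R_2) = 20×3.3/50.3 = 1.31 V, R_Th = R_1‖R_2 = 3.08 kΩ.
Base-emitter loop: V_Th = I_B·R_Th + V_BE + (β+1)I_B·R_E, so I_B = (1.31 − 0.7) / (3.08 + 251×1.8) = 0.00135 mA.
I_C = β·I_B = 250×0.00135 = 0.336 mA, and I_E = (β+1)I_B = 0.338 mA.
V_CE = V_CC − I_C·R_C − I_E·R_E = 20 − 0.336×2.7 − 0.338×1.8 = 18.5 V.
V_CE = 18.5 V > 0.2 V confirms active-region operation.

I_C ≈ 0.34 mA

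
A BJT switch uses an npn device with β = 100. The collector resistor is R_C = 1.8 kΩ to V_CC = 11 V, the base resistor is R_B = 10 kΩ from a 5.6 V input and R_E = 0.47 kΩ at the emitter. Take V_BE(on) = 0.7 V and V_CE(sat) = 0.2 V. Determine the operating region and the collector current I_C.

saturation; I_C ≈ 4.7 mA

Assume active: I_B = (5.6 − 0.7)/(10 + 101×0.47) = 0.0853 mA, I_C = β·I_B = 8.53 mA.
Then V_CE = 11 − 8.53×1.8 − 8.61×0.47 = -8.39 V < 0.2 V — the active assumption fails.
Re-solve with V_CE = 0.2 V. KCL at the emitter: V_E/R_E = (V_BB−0.7−V_E)/R_B + (V_CC−0.2−V_E)/R_C, giving V_E = 2.33 V.
I_C = (V_CC − 0.2 − V_E)/R_C = (10.8 − 2.33)/1.8 = 4.7 mA.
Check: I_B = (4.9 − 2.33)/10 = 0.257 mA, and β·I_B = 25.7 mA > I_C, confirming saturation.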